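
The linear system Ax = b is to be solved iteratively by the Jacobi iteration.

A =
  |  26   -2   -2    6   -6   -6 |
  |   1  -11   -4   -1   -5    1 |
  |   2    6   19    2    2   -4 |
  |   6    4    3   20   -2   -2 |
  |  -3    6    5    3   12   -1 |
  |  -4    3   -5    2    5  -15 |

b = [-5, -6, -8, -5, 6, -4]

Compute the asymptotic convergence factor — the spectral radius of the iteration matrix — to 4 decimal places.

Split A = D + L + U, D = diag(26, -11, 19, 20, 12, -15).
T_J = -D⁻¹(L+U): T[4,2] = -(5)/(12) = -0.4167; T[4,4] = 0.
  T[0,:] = [+0.0000 +0.0769 +0.0769 -0.2308 +0.2308 +0.2308]
  T[1,:] = [+0.0909 +0.0000 -0.3636 -0.0909 -0.4545 +0.0909]
  T[2,:] = [-0.1053 -0.3158 +0.0000 -0.1053 -0.1053 +0.2105]
  T[3,:] = [-0.3000 -0.2000 -0.1500 +0.0000 +0.1000 +0.1000]
  T[4,:] = [+0.2500 -0.5000 -0.4167 -0.2500 +0.0000 +0.0833]
  T[5,:] = [-0.2667 +0.2000 -0.3333 +0.1333 +0.3333 +0.0000]
|roots of det(T-λI)|: 0.8329, 0.4381, 0.4381, 0.3025, 0.3025, 0.1227.
spectral radius ρ = 0.8329; 0.8329 < 1, so it converges for any x₀.

0.8329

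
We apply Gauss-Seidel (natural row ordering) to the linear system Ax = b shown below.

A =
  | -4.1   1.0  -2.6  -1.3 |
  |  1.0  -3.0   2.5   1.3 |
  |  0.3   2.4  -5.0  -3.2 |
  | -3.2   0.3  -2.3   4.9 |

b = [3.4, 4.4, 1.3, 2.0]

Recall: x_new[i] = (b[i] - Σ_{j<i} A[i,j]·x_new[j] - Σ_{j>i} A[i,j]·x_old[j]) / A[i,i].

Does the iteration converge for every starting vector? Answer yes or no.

Diagonal D = diag(-4.1, -3, -5, 4.9); L, U strict lower/upper.
Gauss-Seidel: T = -(D+L)⁻¹U, row 0 first, T[0,3] = -(-1.3)/(-4.1) = -0.3171; later rows by forward substitution.
  T[0,:] = [+0.0000  +0.2439  -0.6341  -0.3171]
  T[1,:] = [+0.0000  +0.0813  +0.6220  +0.3276]
  T[2,:] = [+0.0000  +0.0537  +0.2605  -0.5018]
  T[3,:] = [+0.0000  +0.1795  -0.3299  -0.4626]
|eigenvalues of T|: 0.7733, 0.3314, 0.3314, 0.0000.
ρ = 0.7733; 0.7733 < 1, so it converges for any x₀.

yes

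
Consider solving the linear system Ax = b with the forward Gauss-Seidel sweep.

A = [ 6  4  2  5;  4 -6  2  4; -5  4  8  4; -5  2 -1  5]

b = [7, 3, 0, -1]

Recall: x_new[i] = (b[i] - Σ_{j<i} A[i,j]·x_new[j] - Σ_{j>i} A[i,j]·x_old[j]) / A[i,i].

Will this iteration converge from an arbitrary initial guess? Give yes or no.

no

Let D = diag(6, -6, 8, 5); L, U the strict triangles.
Gauss-Seidel: T = -(D+L)⁻¹U, row 0 first, T[0,2] = -(2)/(6) = -0.3333; later rows by forward substitution.
  T[0,:] = [+0.0000 -0.6667 -0.3333 -0.8333]
  T[1,:] = [+0.0000 -0.4444 +0.1111 +0.1111]
  T[2,:] = [+0.0000 -0.1944 -0.2639 -1.0764]
  T[3,:] = [+0.0000 -0.5278 -0.4306 -1.0931]
moduli |λ_i(T)| = 1.3718, 0.5714, 0.1418, 0.0000.
ρ(T) = max|λ| = 1.3718; 1.3718 > 1: divergent.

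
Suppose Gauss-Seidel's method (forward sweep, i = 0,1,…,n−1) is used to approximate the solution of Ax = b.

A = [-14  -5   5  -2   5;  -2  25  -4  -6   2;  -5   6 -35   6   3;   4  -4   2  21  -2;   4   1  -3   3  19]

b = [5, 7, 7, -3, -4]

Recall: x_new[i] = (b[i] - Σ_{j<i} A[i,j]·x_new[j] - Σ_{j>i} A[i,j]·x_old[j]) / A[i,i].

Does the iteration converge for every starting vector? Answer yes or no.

yes

Write A = D+L+U with D = diag(-14, 25, -35, 21, 19).
Gauss-Seidel: T = -(D+L)⁻¹U, row 0 first, T[0,1] = -(-5)/(-14) = -0.3571; later rows by forward substitution.
  T[0,:] = [+0.0000, -0.3571, +0.3571, -0.1429, +0.3571]
  T[1,:] = [+0.0000, -0.0286, +0.1886, +0.2286, -0.0514]
  T[2,:] = [+0.0000, +0.0461, -0.0187, +0.2310, +0.0259]
  T[3,:] = [+0.0000, +0.0582, -0.0303, +0.0487, +0.0150]
  T[4,:] = [+0.0000, +0.0748, -0.0833, +0.0468, -0.0708]
moduli |λ_i(T)| = 0.1681, 0.1288, 0.1288, 0.0704, 0.0000.
ρ = 0.1681; 0.1681 < 1: convergent.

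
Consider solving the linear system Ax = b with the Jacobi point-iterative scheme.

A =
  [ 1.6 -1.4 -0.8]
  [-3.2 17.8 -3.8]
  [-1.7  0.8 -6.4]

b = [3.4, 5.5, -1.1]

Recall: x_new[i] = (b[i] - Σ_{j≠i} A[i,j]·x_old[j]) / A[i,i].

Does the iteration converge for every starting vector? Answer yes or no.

yes

Diagonal D = diag(1.6, 17.8, -6.4); L, U strict lower/upper.
T_J = -D⁻¹(L+U): T[0,2] = -(-0.8)/(1.6) = +0.5000; T[0,0] = 0.
  T[0,:] = [+0.0000, +0.8750, +0.5000]
  T[1,:] = [+0.1798, +0.0000, +0.2135]
  T[2,:] = [-0.2656, +0.1250, +0.0000]
eigenvalue magnitudes: 0.3876, 0.3147, 0.3147.
ρ(T) = max|λ| = 0.3876; 0.3876 < 1: convergent.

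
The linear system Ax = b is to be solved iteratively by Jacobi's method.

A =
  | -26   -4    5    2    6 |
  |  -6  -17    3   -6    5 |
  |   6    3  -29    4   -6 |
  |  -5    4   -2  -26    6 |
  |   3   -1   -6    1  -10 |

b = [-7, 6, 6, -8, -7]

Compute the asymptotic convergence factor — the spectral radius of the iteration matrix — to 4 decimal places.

0.6552

A = D + L + U where D = diag(-26, -17, -29, -26, -10).
Jacobi T = -D⁻¹(L+U): T[4,0] = -(3)/(-10) = +0.3000; T[4,4] = 0.
  T[0,:] = [+0.0000, -0.1538, +0.1923, +0.0769, +0.2308]
  T[1,:] = [-0.3529, +0.0000, +0.1765, -0.3529, +0.2941]
  T[2,:] = [+0.2069, +0.1034, +0.0000, +0.1379, -0.2069]
  T[3,:] = [-0.1923, +0.1538, -0.0769, +0.0000, +0.2308]
  T[4,:] = [+0.3000, -0.1000, -0.6000, +0.1000, +0.0000]
|roots of det(T-λI)|: 0.6552, 0.3395, 0.2789, 0.2789, 0.1409.
spectral radius ρ = 0.6552; 0.6552 < 1: convergent.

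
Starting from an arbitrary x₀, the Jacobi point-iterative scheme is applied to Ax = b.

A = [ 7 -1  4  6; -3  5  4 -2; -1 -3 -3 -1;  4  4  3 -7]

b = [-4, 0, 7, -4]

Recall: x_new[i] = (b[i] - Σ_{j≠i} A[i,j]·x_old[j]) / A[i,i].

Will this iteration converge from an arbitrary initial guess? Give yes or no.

no

Write A = D+L+U with D = diag(7, 5, -3, -7).
T_J = -D⁻¹(L+U): T[0,3] = -(6)/(7) = -0.8571; T[0,0] = 0.
  T[0,:] = [+0.0000  +0.1429  -0.5714  -0.8571]
  T[1,:] = [+0.6000  +0.0000  -0.8000  +0.4000]
  T[2,:] = [-0.3333  -1.0000  +0.0000  -0.3333]
  T[3,:] = [+0.5714  +0.5714  +0.4286  +0.0000]
moduli |λ_i(T)| = 1.1903, 1.0000, 0.7446, 0.7446.
spectral radius ρ = 1.1903; 1.1903 > 1: divergent.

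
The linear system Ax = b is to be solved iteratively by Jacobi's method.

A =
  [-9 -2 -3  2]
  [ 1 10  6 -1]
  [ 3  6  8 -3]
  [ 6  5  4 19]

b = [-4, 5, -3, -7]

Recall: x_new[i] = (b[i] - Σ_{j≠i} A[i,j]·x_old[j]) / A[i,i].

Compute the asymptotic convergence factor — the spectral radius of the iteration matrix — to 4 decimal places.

A = D + L + U where D = diag(-9, 10, 8, 19).
Jacobi: T = -D⁻¹(L+U), T[0,3] = -(2)/(-9) = +0.2222; T[0,0] = 0.
  T[0,:] = [+0.0000, -0.2222, -0.3333, +0.2222]
  T[1,:] = [-0.1000, +0.0000, -0.6000, +0.1000]
  T[2,:] = [-0.3750, -0.7500, +0.0000, +0.3750]
  T[3,:] = [-0.3158, -0.2632, -0.2105, +0.0000]
|eigenvalues of T|: 0.7091, 0.4946, 0.2984, 0.0838.
ρ(T) = max|λ| = 0.7091; 0.7091 < 1: convergent.

0.7091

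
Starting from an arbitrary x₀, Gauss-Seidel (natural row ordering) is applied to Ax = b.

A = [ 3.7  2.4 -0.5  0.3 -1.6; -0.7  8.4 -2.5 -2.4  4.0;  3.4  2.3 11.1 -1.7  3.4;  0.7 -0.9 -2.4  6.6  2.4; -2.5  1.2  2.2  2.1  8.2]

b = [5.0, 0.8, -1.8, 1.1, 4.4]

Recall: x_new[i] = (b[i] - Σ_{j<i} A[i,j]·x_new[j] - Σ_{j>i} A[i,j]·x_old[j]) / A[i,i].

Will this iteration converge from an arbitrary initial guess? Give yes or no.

Let D = diag(3.7, 8.4, 11.1, 6.6, 8.2); L, U the strict triangles.
T_GS = -(D+L)⁻¹U: row 0 first, T[0,1] = -(2.4)/(3.7) = -0.6486; later rows by forward substitution.
  T[0,:] = [+0.0000  -0.6486  +0.1351  -0.0811  +0.4324]
  T[1,:] = [+0.0000  -0.0541  +0.3089  +0.2790  -0.4402]
  T[2,:] = [+0.0000  +0.2099  -0.1054  +0.1202  -0.3476]
  T[3,:] = [+0.0000  +0.1377  -0.0105  +0.0903  -0.5959]
  T[4,:] = [+0.0000  -0.2814  +0.0270  -0.1209  +0.4421]
|roots of det(T-λI)|: 0.8375, 0.3064, 0.1130, 0.1130, 0.0000.
ρ = 0.8375; 0.8375 < 1: convergent.

yes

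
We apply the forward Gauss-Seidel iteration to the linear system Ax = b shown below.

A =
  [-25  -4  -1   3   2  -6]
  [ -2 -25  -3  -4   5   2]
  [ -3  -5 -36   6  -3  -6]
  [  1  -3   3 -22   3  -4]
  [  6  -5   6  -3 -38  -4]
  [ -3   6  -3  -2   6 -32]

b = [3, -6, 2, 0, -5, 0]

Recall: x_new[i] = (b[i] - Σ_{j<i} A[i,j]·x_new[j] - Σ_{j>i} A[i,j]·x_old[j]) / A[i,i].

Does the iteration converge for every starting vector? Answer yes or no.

yes

Diagonal D = diag(-25, -25, -36, -22, -38, -32); L, U strict lower/upper.
T_GS = -(D+L)⁻¹U: row 0 first, T[0,4] = -(2)/(-25) = +0.0800; later rows by forward substitution.
  T[0,:] = [+0.0000 -0.1600 -0.0400 +0.1200 +0.0800 -0.2400]
  T[1,:] = [+0.0000 +0.0128 -0.1168 -0.1696 +0.1936 +0.0992]
  T[2,:] = [+0.0000 +0.0116 +0.0196 +0.1802 -0.1169 -0.1604]
  T[3,:] = [+0.0000 -0.0074 +0.0168 +0.0532 +0.0977 -0.2281]
  T[4,:] = [+0.0000 -0.0245 +0.0108 +0.0655 -0.0390 -0.1635]
  T[5,:] = [+0.0000 +0.0122 -0.0190 -0.0510 +0.0263 +0.0397]
|roots of det(T-λI)|: 0.2132, 0.0889, 0.0889, 0.0700, 0.0365, 0.0000.
spectral radius ρ = 0.2132; 0.2132 < 1 ⇒ converges.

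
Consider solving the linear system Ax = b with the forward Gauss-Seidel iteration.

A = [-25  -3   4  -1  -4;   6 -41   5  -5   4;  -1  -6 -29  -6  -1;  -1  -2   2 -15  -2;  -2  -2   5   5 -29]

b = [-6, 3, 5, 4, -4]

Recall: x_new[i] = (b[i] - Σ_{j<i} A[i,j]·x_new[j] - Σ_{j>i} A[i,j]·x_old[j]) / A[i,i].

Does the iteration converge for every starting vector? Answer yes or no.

yes

Diagonal D = diag(-25, -41, -29, -15, -29); L, U strict lower/upper.
Gauss-Seidel: T = -(D+L)⁻¹U, row 0 first, T[0,1] = -(-3)/(-25) = -0.1200; later rows by forward substitution.
  T[0,:] = [+0.0000 -0.1200 +0.1600 -0.0400 -0.1600]
  T[1,:] = [+0.0000 -0.0176 +0.1454 -0.1278 +0.0741]
  T[2,:] = [+0.0000 +0.0078 -0.0356 -0.1791 -0.0443]
  T[3,:] = [+0.0000 +0.0114 -0.0348 -0.0042 -0.1385]
  T[4,:] = [+0.0000 +0.0128 -0.0332 -0.0200 -0.0256]
|eigenvalues of T|: 0.1647, 0.0563, 0.0563, 0.0534, 0.0000.
ρ(T) = max|λ| = 0.1647; 0.1647 < 1, so it converges for any x₀.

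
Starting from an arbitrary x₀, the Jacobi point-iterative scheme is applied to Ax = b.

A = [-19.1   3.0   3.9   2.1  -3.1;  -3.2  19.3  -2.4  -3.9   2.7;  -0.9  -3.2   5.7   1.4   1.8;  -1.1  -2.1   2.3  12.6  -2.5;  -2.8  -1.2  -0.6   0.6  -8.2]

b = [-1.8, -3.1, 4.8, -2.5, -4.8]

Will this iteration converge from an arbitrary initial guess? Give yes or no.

Write A = D+L+U with D = diag(-19.1, 19.3, 5.7, 12.6, -8.2).
Jacobi T = -D⁻¹(L+U): T[2,4] = -(1.8)/(5.7) = -0.3158; T[2,2] = 0.
  T[0,:] = [+0.0000  +0.1571  +0.2042  +0.1099  -0.1623]
  T[1,:] = [+0.1658  +0.0000  +0.1244  +0.2021  -0.1399]
  T[2,:] = [+0.1579  +0.5614  +0.0000  -0.2456  -0.3158]
  T[3,:] = [+0.0873  +0.1667  -0.1825  +0.0000  +0.1984]
  T[4,:] = [-0.3415  -0.1463  -0.0732  +0.0732  +0.0000]
|eigenvalues of T|: 0.5842, 0.4860, 0.2283, 0.1959, 0.1959.
ρ(T) = max|λ| = 0.5842; 0.5842 < 1, so it converges for any x₀.

yes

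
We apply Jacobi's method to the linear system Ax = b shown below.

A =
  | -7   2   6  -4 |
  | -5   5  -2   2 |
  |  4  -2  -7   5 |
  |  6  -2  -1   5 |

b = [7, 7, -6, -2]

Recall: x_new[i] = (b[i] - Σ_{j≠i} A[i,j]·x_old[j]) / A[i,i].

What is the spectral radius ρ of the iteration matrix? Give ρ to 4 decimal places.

A = D + L + U where D = diag(-7, 5, -7, 5).
Jacobi: T = -D⁻¹(L+U), T[2,1] = -(-2)/(-7) = -0.2857; T[2,2] = 0.
  T[0,:] = [+0.0000 +0.2857 +0.8571 -0.5714]
  T[1,:] = [+1.0000 +0.0000 +0.4000 -0.4000]
  T[2,:] = [+0.5714 -0.2857 +0.0000 +0.7143]
  T[3,:] = [-1.2000 +0.4000 +0.2000 +0.0000]
eigenvalue magnitudes: 1.4280, 0.7166, 0.7166, 0.1536.
ρ = 1.4280; 1.4280 > 1: divergent.

1.4280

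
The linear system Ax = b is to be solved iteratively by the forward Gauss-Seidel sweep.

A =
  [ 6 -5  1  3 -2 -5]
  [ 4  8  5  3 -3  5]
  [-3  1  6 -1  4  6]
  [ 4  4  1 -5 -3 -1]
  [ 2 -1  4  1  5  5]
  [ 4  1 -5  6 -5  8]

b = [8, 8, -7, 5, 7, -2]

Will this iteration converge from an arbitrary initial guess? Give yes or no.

Let D = diag(6, 8, 6, -5, 5, 8); L, U the strict triangles.
Gauss-Seidel: T = -(D+L)⁻¹U, row 0 first, T[0,3] = -(3)/(6) = -0.5000; later rows by forward substitution.
  T[0,:] = [+0.0000  +0.8333  -0.1667  -0.5000  +0.3333  +0.8333]
  T[1,:] = [+0.0000  -0.4167  -0.5417  -0.1250  +0.2083  -1.0417]
  T[2,:] = [+0.0000  +0.4861  +0.0069  -0.0625  -0.5347  -0.4097]
  T[3,:] = [+0.0000  +0.4306  -0.5653  -0.5125  -0.2736  -0.4486]
  T[4,:] = [+0.0000  -0.8917  +0.0658  +0.3275  +0.3908  -1.1242]
  T[5,:] = [+0.0000  -0.9410  +0.6205  +0.8156  -0.0774  -0.9087]
eigenvalue magnitudes: 1.3852, 0.6773, 0.6773, 0.2666, 0.1537, 0.0000.
ρ(T) = max|λ| = 1.3852; 1.3852 > 1: divergent.

no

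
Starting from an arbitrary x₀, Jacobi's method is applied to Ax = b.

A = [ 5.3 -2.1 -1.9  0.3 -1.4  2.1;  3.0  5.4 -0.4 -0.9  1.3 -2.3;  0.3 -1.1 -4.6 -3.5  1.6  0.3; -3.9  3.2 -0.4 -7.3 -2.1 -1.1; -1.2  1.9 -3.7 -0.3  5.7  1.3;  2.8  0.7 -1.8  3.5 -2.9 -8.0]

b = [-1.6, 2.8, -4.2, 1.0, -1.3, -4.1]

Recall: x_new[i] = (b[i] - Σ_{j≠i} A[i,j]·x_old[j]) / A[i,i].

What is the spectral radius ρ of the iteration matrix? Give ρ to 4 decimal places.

1.1361

A = D + L + U where D = diag(5.3, 5.4, -4.6, -7.3, 5.7, -8).
T_J = -D⁻¹(L+U): T[1,5] = -(-2.3)/(5.4) = +0.4259; T[1,1] = 0.
  T[0,:] = [+0.0000, +0.3962, +0.3585, -0.0566, +0.2642, -0.3962]
  T[1,:] = [-0.5556, +0.0000, +0.0741, +0.1667, -0.2407, +0.4259]
  T[2,:] = [+0.0652, -0.2391, +0.0000, -0.7609, +0.3478, +0.0652]
  T[3,:] = [-0.5342, +0.4384, -0.0548, +0.0000, -0.2877, -0.1507]
  T[4,:] = [+0.2105, -0.3333, +0.6491, +0.0526, +0.0000, -0.2281]
  T[5,:] = [+0.3500, +0.0875, -0.2250, +0.4375, -0.3625, +0.0000]
moduli |λ_i(T)| = 1.1361, 0.8303, 0.8303, 0.4817, 0.4817, 0.1333.
spectral radius ρ = 1.1361; 1.1361 > 1 ⇒ diverges.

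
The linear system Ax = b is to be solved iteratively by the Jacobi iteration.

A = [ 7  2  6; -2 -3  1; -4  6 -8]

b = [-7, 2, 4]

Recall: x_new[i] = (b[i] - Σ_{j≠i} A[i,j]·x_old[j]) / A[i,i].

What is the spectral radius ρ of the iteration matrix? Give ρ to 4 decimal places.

Let D = diag(7, -3, -8); L, U the strict triangles.
Jacobi T = -D⁻¹(L+U): T[1,2] = -(1)/(-3) = +0.3333; T[1,1] = 0.
  T[0,:] = [+0.0000, -0.2857, -0.8571]
  T[1,:] = [-0.6667, +0.0000, +0.3333]
  T[2,:] = [-0.5000, +0.7500, +0.0000]
|eigenvalues of T|: 1.1351, 0.6477, 0.6477.
ρ = 1.1351; 1.1351 > 1, so it fails to converge.

1.1351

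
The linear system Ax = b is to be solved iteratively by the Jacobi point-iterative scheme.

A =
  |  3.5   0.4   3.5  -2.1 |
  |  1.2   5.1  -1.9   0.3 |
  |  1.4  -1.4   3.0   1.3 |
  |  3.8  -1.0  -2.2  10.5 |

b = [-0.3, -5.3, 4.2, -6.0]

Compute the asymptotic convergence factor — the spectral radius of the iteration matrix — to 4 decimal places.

0.7144

A = D + L + U where D = diag(3.5, 5.1, 3, 10.5).
T_J = -D⁻¹(L+U): T[3,0] = -(3.8)/(10.5) = -0.3619; T[3,3] = 0.
  T[0,:] = [+0.0000, -0.1143, -1.0000, +0.6000]
  T[1,:] = [-0.2353, +0.0000, +0.3725, -0.0588]
  T[2,:] = [-0.4667, +0.4667, +0.0000, -0.4333]
  T[3,:] = [-0.3619, +0.0952, +0.2095, +0.0000]
|λ(T)| sorted: 0.7144, 0.4464, 0.4464, 0.0556.
spectral radius ρ = 0.7144; 0.7144 < 1 ⇒ converges.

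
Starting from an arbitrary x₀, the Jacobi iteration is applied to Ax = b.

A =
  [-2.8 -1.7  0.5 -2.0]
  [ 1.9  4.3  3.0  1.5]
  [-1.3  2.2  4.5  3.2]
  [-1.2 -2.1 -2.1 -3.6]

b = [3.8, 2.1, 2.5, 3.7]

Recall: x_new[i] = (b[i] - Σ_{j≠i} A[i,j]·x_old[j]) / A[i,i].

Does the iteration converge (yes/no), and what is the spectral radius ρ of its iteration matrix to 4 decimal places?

Split A = D + L + U, D = diag(-2.8, 4.3, 4.5, -3.6).
T_J = -D⁻¹(L+U): T[3,0] = -(-1.2)/(-3.6) = -0.3333; T[3,3] = 0.
  T[0,:] = [+0.0000, -0.6071, +0.1786, -0.7143]
  T[1,:] = [-0.4419, +0.0000, -0.6977, -0.3488]
  T[2,:] = [+0.2889, -0.4889, +0.0000, -0.7111]
  T[3,:] = [-0.3333, -0.5833, -0.5833, +0.0000]
|eigenvalues of T|: 1.2885, 1.0164, 0.5262, 0.2541.
ρ = 1.2885; 1.2885 > 1, so it fails to converge.

no, ρ = 1.2885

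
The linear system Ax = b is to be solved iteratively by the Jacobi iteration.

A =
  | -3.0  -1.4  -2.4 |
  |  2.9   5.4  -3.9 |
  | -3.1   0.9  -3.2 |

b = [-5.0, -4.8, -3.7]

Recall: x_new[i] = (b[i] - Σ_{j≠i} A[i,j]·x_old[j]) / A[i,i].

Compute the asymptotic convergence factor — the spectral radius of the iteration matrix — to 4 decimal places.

Let D = diag(-3, 5.4, -3.2); L, U the strict triangles.
T_J = -D⁻¹(L+U): T[0,1] = -(-1.4)/(-3) = -0.4667; T[0,0] = 0.
  T[0,:] = [+0.0000 -0.4667 -0.8000]
  T[1,:] = [-0.5370 +0.0000 +0.7222]
  T[2,:] = [-0.9688 +0.2812 +0.0000]
|eigenvalues of T|: 1.2586, 0.8309, 0.4278.
ρ = 1.2586; 1.2586 > 1, so it fails to converge.

1.2586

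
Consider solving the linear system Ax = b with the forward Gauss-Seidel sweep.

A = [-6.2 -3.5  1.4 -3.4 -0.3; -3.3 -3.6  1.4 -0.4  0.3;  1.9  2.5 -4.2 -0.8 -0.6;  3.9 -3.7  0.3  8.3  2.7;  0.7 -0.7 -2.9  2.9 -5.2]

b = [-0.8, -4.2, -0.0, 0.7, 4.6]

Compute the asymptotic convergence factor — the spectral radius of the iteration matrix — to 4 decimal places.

Write A = D+L+U with D = diag(-6.2, -3.6, -4.2, 8.3, -5.2).
T_GS = -(D+L)⁻¹U: row 0 first, T[0,1] = -(-3.5)/(-6.2) = -0.5645; later rows by forward substitution.
  T[0,:] = [+0.0000, -0.5645, +0.2258, -0.5484, -0.0484]
  T[1,:] = [+0.0000, +0.5175, +0.1819, +0.3916, +0.1277]
  T[2,:] = [+0.0000, +0.0526, +0.2104, -0.2055, -0.0887]
  T[3,:] = [+0.0000, +0.4940, -0.0326, +0.4397, -0.2424]
  T[4,:] = [+0.0000, +0.1005, -0.1296, +0.2333, -0.1094]
|λ(T)| sorted: 0.8836, 0.2996, 0.0832, 0.0832, 0.0000.
ρ(T) = max|λ| = 0.8836; 0.8836 < 1 ⇒ converges.

0.8836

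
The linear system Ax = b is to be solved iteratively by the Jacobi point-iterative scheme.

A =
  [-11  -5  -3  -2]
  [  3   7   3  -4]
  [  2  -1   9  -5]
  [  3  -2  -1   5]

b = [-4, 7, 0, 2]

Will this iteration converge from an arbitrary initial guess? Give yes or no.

yes

Diagonal D = diag(-11, 7, 9, 5); L, U strict lower/upper.
Jacobi: T = -D⁻¹(L+U), T[2,3] = -(-5)/(9) = +0.5556; T[2,2] = 0.
  T[0,:] = [+0.0000 -0.4545 -0.2727 -0.1818]
  T[1,:] = [-0.4286 +0.0000 -0.4286 +0.5714]
  T[2,:] = [-0.2222 +0.1111 +0.0000 +0.5556]
  T[3,:] = [-0.6000 +0.4000 +0.2000 +0.0000]
eigenvalue magnitudes: 0.8861, 0.5693, 0.5693, 0.1829.
ρ(T) = max|λ| = 0.8861; 0.8861 < 1: convergent.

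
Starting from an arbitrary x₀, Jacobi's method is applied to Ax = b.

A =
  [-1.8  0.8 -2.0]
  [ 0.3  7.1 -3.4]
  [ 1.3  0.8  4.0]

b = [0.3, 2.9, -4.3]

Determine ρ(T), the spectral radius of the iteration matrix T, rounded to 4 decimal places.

0.6123

Diagonal D = diag(-1.8, 7.1, 4); L, U strict lower/upper.
T_J = -D⁻¹(L+U): T[2,0] = -(1.3)/(4) = -0.3250; T[2,2] = 0.
  T[0,:] = [+0.0000, +0.4444, -1.1111]
  T[1,:] = [-0.0423, +0.0000, +0.4789]
  T[2,:] = [-0.3250, -0.2000, +0.0000]
moduli |λ_i(T)| = 0.6123, 0.3582, 0.3582.
spectral radius ρ = 0.6123; 0.6123 < 1 ⇒ converges.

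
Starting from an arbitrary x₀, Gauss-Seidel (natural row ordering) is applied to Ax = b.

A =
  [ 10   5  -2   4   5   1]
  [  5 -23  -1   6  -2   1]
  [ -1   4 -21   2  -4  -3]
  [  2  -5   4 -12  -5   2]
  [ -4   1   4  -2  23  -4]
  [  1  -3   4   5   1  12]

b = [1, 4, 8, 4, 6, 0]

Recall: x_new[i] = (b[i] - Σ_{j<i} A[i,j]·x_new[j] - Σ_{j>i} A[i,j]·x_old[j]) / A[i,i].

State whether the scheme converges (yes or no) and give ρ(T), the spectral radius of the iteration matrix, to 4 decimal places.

Let D = diag(10, -23, -21, -12, 23, 12); L, U the strict triangles.
Gauss-Seidel: T = -(D+L)⁻¹U, row 0 first, T[0,5] = -(1)/(10) = -0.1000; later rows by forward substitution.
  T[0,:] = [+0.0000 -0.5000 +0.2000 -0.4000 -0.5000 -0.1000]
  T[1,:] = [+0.0000 -0.1087 +0.0000 +0.1739 -0.1957 +0.0217]
  T[2,:] = [+0.0000 +0.0031 -0.0095 +0.1474 -0.2039 -0.1340]
  T[3,:] = [+0.0000 -0.0370 +0.0302 -0.0900 -0.4865 +0.0963]
  T[4,:] = [+0.0000 -0.0860 +0.0391 -0.1106 -0.0853 +0.1872]
  T[5,:] = [+0.0000 +0.0360 -0.0293 +0.0744 +0.2705 +0.0027]
|roots of det(T-λI)|: 0.4353, 0.2346, 0.1604, 0.0570, 0.0134, 0.0000.
ρ = 0.4353; 0.4353 < 1: convergent.

yes, ρ = 0.4353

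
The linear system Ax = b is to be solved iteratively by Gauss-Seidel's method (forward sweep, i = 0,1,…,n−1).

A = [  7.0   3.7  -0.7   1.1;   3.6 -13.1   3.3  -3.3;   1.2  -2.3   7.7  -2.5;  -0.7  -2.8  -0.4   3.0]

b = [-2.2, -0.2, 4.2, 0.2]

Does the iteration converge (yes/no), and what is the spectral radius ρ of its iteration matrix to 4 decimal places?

Write A = D+L+U with D = diag(7, -13.1, 7.7, 3).
Gauss-Seidel: T = -(D+L)⁻¹U, row 0 first, T[0,3] = -(1.1)/(7) = -0.1571; later rows by forward substitution.
  T[0,:] = [+0.0000 -0.5286 +0.1000 -0.1571]
  T[1,:] = [+0.0000 -0.1453 +0.2794 -0.2951]
  T[2,:] = [+0.0000 +0.0390 +0.0679 +0.2610]
  T[3,:] = [+0.0000 -0.2537 +0.2931 -0.2773]
|λ(T)| sorted: 0.6227, 0.1759, 0.0921, 0.0000.
ρ(T) = max|λ| = 0.6227; 0.6227 < 1, so it converges for any x₀.

yes, ρ = 0.6227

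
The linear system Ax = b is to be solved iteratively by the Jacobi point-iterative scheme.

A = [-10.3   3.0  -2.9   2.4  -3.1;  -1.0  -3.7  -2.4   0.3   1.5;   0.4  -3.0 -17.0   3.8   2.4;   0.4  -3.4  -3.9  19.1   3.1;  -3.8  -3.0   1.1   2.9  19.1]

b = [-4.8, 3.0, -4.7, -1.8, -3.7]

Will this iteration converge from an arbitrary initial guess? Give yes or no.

Let D = diag(-10.3, -3.7, -17, 19.1, 19.1); L, U the strict triangles.
T_J = -D⁻¹(L+U): T[4,3] = -(2.9)/(19.1) = -0.1518; T[4,4] = 0.
  T[0,:] = [+0.0000, +0.2913, -0.2816, +0.2330, -0.3010]
  T[1,:] = [-0.2703, +0.0000, -0.6486, +0.0811, +0.4054]
  T[2,:] = [+0.0235, -0.1765, +0.0000, +0.2235, +0.1412]
  T[3,:] = [-0.0209, +0.1780, +0.2042, +0.0000, -0.1623]
  T[4,:] = [+0.1990, +0.1571, -0.0576, -0.1518, +0.0000]
|λ(T)| sorted: 0.5752, 0.3600, 0.3600, 0.3118, 0.1854.
ρ = 0.5752; 0.5752 < 1, so it converges for any x₀.

yes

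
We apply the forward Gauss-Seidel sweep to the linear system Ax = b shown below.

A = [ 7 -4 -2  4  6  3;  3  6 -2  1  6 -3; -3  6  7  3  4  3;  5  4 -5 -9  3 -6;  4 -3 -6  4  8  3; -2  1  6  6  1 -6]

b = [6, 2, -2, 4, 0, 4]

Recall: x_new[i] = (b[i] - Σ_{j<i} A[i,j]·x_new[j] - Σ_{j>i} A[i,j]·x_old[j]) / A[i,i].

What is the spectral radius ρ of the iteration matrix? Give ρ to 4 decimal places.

Write A = D+L+U with D = diag(7, 6, 7, -9, 8, -6).
GS T = -(D+L)⁻¹U: row 0 first, T[0,4] = -(6)/(7) = -0.8571; later rows by forward substitution.
  T[0,:] = [+0.0000  +0.5714  +0.2857  -0.5714  -0.8571  -0.4286]
  T[1,:] = [+0.0000  -0.2857  +0.1905  +0.1190  -0.5714  +0.7143]
  T[2,:] = [+0.0000  +0.4898  -0.0408  -0.7755  -0.4490  -1.2245]
  T[3,:] = [+0.0000  -0.0816  +0.2661  +0.1663  -0.1474  +0.0930]
  T[4,:] = [+0.0000  +0.0153  -0.2351  -0.3344  -0.0488  -0.8577]
  T[5,:] = [+0.0000  +0.1726  +0.1226  -0.4546  -0.4140  -1.0126]
|λ(T)| sorted: 1.1908, 0.4750, 0.3220, 0.3220, 0.0580, 0.0000.
ρ(T) = max|λ| = 1.1908; 1.1908 > 1: divergent.

1.1908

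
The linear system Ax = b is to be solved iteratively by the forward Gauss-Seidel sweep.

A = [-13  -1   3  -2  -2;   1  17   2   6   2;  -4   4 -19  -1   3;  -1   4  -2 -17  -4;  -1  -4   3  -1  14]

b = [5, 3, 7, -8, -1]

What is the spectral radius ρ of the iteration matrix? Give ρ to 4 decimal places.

0.2399

Let D = diag(-13, 17, -19, -17, 14); L, U the strict triangles.
T_GS = -(D+L)⁻¹U: row 0 first, T[0,2] = -(3)/(-13) = +0.2308; later rows by forward substitution.
  T[0,:] = [+0.0000, -0.0769, +0.2308, -0.1538, -0.1538]
  T[1,:] = [+0.0000, +0.0045, -0.1312, -0.3439, -0.1086]
  T[2,:] = [+0.0000, +0.0171, -0.0762, -0.0926, +0.1674]
  T[3,:] = [+0.0000, +0.0036, -0.0355, -0.0610, -0.2715]
  T[4,:] = [+0.0000, -0.0076, -0.0072, -0.0937, -0.0973]
eigenvalue magnitudes: 0.2399, 0.0824, 0.0664, 0.0061, 0.0000.
ρ(T) = max|λ| = 0.2399; 0.2399 < 1, so it converges for any x₀.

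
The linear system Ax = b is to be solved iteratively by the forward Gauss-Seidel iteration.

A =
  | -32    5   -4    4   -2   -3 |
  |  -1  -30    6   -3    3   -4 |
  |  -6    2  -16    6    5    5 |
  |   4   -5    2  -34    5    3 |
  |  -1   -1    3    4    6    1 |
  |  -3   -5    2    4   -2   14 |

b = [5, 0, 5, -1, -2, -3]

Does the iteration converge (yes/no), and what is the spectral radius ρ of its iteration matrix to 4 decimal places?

yes, ρ = 0.3785

Diagonal D = diag(-32, -30, -16, -34, 6, 14); L, U strict lower/upper.
T_GS = -(D+L)⁻¹U: row 0 first, T[0,1] = -(5)/(-32) = +0.1562; later rows by forward substitution.
  T[0,:] = [+0.0000 +0.1562 -0.1250 +0.1250 -0.0625 -0.0938]
  T[1,:] = [+0.0000 -0.0052 +0.2042 -0.1042 +0.1021 -0.1302]
  T[2,:] = [+0.0000 -0.0592 +0.0724 +0.3151 +0.3487 +0.3314]
  T[3,:] = [+0.0000 +0.0157 -0.0405 +0.0486 +0.1452 +0.1158]
  T[4,:] = [+0.0000 +0.0444 +0.0040 -0.1865 -0.2646 -0.4469]
  T[5,:] = [+0.0000 +0.0419 +0.0479 -0.0959 -0.1060 -0.2109]
|eigenvalues of T|: 0.3785, 0.1204, 0.1204, 0.1059, 0.1059, 0.0000.
ρ(T) = max|λ| = 0.3785; 0.3785 < 1 ⇒ converges.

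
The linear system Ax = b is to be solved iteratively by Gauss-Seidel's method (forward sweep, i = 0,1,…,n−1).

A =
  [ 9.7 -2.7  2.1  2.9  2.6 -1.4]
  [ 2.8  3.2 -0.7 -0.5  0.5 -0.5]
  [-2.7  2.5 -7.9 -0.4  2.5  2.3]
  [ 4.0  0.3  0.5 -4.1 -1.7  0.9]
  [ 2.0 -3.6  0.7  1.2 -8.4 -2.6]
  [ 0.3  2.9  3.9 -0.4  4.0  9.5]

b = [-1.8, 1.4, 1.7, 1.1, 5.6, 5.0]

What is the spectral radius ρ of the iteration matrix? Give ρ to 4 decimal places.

Let D = diag(9.7, 3.2, -7.9, -4.1, -8.4, 9.5); L, U the strict triangles.
T_GS = -(D+L)⁻¹U: row 0 first, T[0,5] = -(-1.4)/(9.7) = +0.1443; later rows by forward substitution.
  T[0,:] = [+0.0000 +0.2784 -0.2165 -0.2990 -0.2680 +0.1443]
  T[1,:] = [+0.0000 -0.2436 +0.4082 +0.4178 +0.0783 +0.0300]
  T[2,:] = [+0.0000 -0.1722 +0.2032 +0.1838 +0.4328 +0.2513]
  T[3,:] = [+0.0000 +0.2327 -0.1566 -0.2387 -0.6176 +0.3932]
  T[4,:] = [+0.0000 +0.1896 -0.2319 -0.2690 -0.1495 -0.2109]
  T[5,:] = [+0.0000 +0.0662 -0.1101 -0.0903 -0.1562 -0.0115]
|eigenvalues of T|: 0.5009, 0.2089, 0.1291, 0.1291, 0.0072, 0.0000.
ρ = 0.5009; 0.5009 < 1: convergent.

0.5009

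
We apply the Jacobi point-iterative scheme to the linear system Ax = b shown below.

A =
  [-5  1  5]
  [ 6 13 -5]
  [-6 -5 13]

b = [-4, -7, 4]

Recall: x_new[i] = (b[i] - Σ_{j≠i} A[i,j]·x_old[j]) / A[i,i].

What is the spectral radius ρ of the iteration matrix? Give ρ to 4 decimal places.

0.8297

Write A = D+L+U with D = diag(-5, 13, 13).
Jacobi: T = -D⁻¹(L+U), T[0,1] = -(1)/(-5) = +0.2000; T[0,0] = 0.
  T[0,:] = [+0.0000, +0.2000, +1.0000]
  T[1,:] = [-0.4615, +0.0000, +0.3846]
  T[2,:] = [+0.4615, +0.3846, +0.0000]
|λ(T)| sorted: 0.8297, 0.4450, 0.3846.
ρ(T) = max|λ| = 0.8297; 0.8297 < 1 ⇒ converges.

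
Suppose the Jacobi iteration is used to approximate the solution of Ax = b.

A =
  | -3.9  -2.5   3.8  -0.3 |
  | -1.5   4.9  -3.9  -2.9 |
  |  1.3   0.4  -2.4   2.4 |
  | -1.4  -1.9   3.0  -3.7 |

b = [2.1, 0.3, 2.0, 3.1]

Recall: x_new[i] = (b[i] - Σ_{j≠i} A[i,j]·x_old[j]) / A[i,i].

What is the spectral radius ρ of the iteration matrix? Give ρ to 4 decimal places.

1.3080

Write A = D+L+U with D = diag(-3.9, 4.9, -2.4, -3.7).
Jacobi: T = -D⁻¹(L+U), T[0,3] = -(-0.3)/(-3.9) = -0.0769; T[0,0] = 0.
  T[0,:] = [+0.0000, -0.6410, +0.9744, -0.0769]
  T[1,:] = [+0.3061, +0.0000, +0.7959, +0.5918]
  T[2,:] = [+0.5417, +0.1667, +0.0000, +1.0000]
  T[3,:] = [-0.3784, -0.5135, +0.8108, +0.0000]
moduli |λ_i(T)| = 1.3080, 0.6251, 0.6251, 0.3256.
spectral radius ρ = 1.3080; 1.3080 > 1 ⇒ diverges.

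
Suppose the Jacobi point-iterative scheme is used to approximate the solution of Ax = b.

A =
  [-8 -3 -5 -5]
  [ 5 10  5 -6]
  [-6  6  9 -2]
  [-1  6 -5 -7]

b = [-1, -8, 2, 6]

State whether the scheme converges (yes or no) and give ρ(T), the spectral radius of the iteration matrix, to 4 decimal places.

no, ρ = 1.2480

A = D + L + U where D = diag(-8, 10, 9, -7).
Jacobi: T = -D⁻¹(L+U), T[2,0] = -(-6)/(9) = +0.6667; T[2,2] = 0.
  T[0,:] = [+0.0000  -0.3750  -0.6250  -0.6250]
  T[1,:] = [-0.5000  +0.0000  -0.5000  +0.6000]
  T[2,:] = [+0.6667  -0.6667  +0.0000  +0.2222]
  T[3,:] = [-0.1429  +0.8571  -0.7143  +0.0000]
moduli |λ_i(T)| = 1.2480, 0.8148, 0.8097, 0.8097.
ρ(T) = max|λ| = 1.2480; 1.2480 > 1: divergent.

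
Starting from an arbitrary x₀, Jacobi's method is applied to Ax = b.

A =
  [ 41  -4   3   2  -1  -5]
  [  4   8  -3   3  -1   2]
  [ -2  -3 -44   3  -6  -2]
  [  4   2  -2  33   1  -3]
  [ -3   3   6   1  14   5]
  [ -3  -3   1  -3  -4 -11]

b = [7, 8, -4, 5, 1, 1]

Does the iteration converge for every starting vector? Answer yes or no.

yes

Diagonal D = diag(41, 8, -44, 33, 14, -11); L, U strict lower/upper.
Jacobi T = -D⁻¹(L+U): T[1,5] = -(2)/(8) = -0.2500; T[1,1] = 0.
  T[0,:] = [+0.0000  +0.0976  -0.0732  -0.0488  +0.0244  +0.1220]
  T[1,:] = [-0.5000  +0.0000  +0.3750  -0.3750  +0.1250  -0.2500]
  T[2,:] = [-0.0455  -0.0682  +0.0000  +0.0682  -0.1364  -0.0455]
  T[3,:] = [-0.1212  -0.0606  +0.0606  +0.0000  -0.0303  +0.0909]
  T[4,:] = [+0.2143  -0.2143  -0.4286  -0.0714  +0.0000  -0.3571]
  T[5,:] = [-0.2727  -0.2727  +0.0909  -0.2727  -0.3636  +0.0000]
eigenvalue magnitudes: 0.4493, 0.3817, 0.3817, 0.1899, 0.1899, 0.1304.
ρ = 0.4493; 0.4493 < 1 ⇒ converges.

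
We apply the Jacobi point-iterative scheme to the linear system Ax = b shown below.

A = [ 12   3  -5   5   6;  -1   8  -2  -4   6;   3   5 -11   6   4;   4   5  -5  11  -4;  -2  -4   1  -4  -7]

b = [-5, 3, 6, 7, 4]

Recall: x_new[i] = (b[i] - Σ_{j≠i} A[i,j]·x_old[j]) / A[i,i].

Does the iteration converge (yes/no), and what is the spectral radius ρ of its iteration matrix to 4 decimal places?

no, ρ = 1.1504

Write A = D+L+U with D = diag(12, 8, -11, 11, -7).
Jacobi T = -D⁻¹(L+U): T[3,1] = -(5)/(11) = -0.4545; T[3,3] = 0.
  T[0,:] = [+0.0000  -0.2500  +0.4167  -0.4167  -0.5000]
  T[1,:] = [+0.1250  +0.0000  +0.2500  +0.5000  -0.7500]
  T[2,:] = [+0.2727  +0.4545  +0.0000  +0.5455  +0.3636]
  T[3,:] = [-0.3636  -0.4545  +0.4545  +0.0000  +0.3636]
  T[4,:] = [-0.2857  -0.5714  +0.1429  -0.5714  +0.0000]
|eigenvalues of T|: 1.1504, 0.7035, 0.7035, 0.2398, 0.1619.
spectral radius ρ = 1.1504; 1.1504 > 1 ⇒ diverges.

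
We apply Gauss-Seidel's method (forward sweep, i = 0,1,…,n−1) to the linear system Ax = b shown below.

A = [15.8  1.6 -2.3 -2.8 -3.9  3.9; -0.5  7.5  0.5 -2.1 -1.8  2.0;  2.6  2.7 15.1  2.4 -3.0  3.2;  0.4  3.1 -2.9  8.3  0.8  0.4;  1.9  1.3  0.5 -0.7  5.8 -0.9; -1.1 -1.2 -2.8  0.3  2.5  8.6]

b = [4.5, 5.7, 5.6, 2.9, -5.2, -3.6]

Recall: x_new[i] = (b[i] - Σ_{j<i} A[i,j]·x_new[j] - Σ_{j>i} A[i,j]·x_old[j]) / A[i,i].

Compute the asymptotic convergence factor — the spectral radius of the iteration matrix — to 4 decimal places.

Write A = D+L+U with D = diag(15.8, 7.5, 15.1, 8.3, 5.8, 8.6).
T_GS = -(D+L)⁻¹U: row 0 first, T[0,3] = -(-2.8)/(15.8) = +0.1772; later rows by forward substitution.
  T[0,:] = [+0.0000, -0.1013, +0.1456, +0.1772, +0.2468, -0.2468]
  T[1,:] = [+0.0000, -0.0068, -0.0570, +0.2918, +0.2565, -0.2831]
  T[2,:] = [+0.0000, +0.0186, -0.0149, -0.2416, +0.1103, -0.1188]
  T[3,:] = [+0.0000, +0.0139, +0.0091, -0.2020, -0.1655, +0.0279]
  T[4,:] = [+0.0000, +0.0348, -0.0325, -0.1270, -0.1678, +0.3131]
  T[5,:] = [+0.0000, -0.0184, +0.0150, +0.0287, +0.1578, -0.2017]
eigenvalue magnitudes: 0.5044, 0.1348, 0.0332, 0.0332, 0.0275, 0.0000.
ρ = 0.5044; 0.5044 < 1, so it converges for any x₀.

0.5044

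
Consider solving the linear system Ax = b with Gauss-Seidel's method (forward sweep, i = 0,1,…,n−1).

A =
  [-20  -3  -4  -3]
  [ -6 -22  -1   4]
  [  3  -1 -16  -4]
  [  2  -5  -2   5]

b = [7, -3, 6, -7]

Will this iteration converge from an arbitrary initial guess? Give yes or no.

yes

A = D + L + U where D = diag(-20, -22, -16, 5).
Gauss-Seidel: T = -(D+L)⁻¹U, row 0 first, T[0,2] = -(-4)/(-20) = -0.2000; later rows by forward substitution.
  T[0,:] = [+0.0000, -0.1500, -0.2000, -0.1500]
  T[1,:] = [+0.0000, +0.0409, +0.0091, +0.2227]
  T[2,:] = [+0.0000, -0.0307, -0.0381, -0.2920]
  T[3,:] = [+0.0000, +0.0886, +0.0739, +0.1659]
|λ(T)| sorted: 0.1834, 0.0610, 0.0610, 0.0000.
ρ = 0.1834; 0.1834 < 1 ⇒ converges.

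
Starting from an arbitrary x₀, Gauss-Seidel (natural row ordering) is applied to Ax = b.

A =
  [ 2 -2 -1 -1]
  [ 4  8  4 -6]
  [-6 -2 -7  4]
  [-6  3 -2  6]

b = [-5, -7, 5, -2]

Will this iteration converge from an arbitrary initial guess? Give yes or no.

no

A = D + L + U where D = diag(2, 8, -7, 6).
Gauss-Seidel: T = -(D+L)⁻¹U, row 0 first, T[0,1] = -(-2)/(2) = +1.0000; later rows by forward substitution.
  T[0,:] = [+0.0000  +1.0000  +0.5000  +0.5000]
  T[1,:] = [+0.0000  -0.5000  -0.7500  +0.5000]
  T[2,:] = [+0.0000  -0.7143  -0.2143  +0.0000]
  T[3,:] = [+0.0000  +1.0119  +0.8036  +0.2500]
|eigenvalues of T|: 1.4029, 0.5981, 0.3405, 0.0000.
ρ(T) = max|λ| = 1.4029; 1.4029 > 1, so it fails to converge.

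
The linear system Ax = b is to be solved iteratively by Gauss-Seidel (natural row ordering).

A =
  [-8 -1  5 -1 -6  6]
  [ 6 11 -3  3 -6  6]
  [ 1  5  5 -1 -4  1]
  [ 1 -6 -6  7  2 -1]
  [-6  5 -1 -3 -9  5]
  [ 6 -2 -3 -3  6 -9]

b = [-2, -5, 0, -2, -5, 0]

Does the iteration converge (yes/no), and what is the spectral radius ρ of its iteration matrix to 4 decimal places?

no, ρ = 1.2409

Let D = diag(-8, 11, 5, 7, -9, -9); L, U the strict triangles.
T_GS = -(D+L)⁻¹U: row 0 first, T[0,5] = -(6)/(-8) = +0.7500; later rows by forward substitution.
  T[0,:] = [+0.0000  -0.1250  +0.6250  -0.1250  -0.7500  +0.7500]
  T[1,:] = [+0.0000  +0.0682  -0.0682  -0.2045  +0.9545  -0.9545]
  T[2,:] = [+0.0000  -0.0432  -0.0568  +0.4295  -0.0045  +0.6045]
  T[3,:] = [+0.0000  +0.0393  -0.1964  +0.2107  +0.6357  -0.2643]
  T[4,:] = [+0.0000  +0.1129  -0.3828  -0.1483  +0.8189  -0.4538]
  T[5,:] = [+0.0000  -0.0219  +0.2611  -0.3501  -0.3766  +0.2962]
|λ(T)| sorted: 1.2409, 0.3213, 0.3213, 0.2619, 0.0215, 0.0000.
ρ(T) = max|λ| = 1.2409; 1.2409 > 1: divergent.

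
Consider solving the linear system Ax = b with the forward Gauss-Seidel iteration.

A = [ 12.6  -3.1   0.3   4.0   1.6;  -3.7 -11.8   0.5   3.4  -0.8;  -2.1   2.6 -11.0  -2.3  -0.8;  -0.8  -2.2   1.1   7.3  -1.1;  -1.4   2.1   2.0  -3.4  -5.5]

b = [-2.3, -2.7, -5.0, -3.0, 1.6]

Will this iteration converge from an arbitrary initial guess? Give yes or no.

Diagonal D = diag(12.6, -11.8, -11, 7.3, -5.5); L, U strict lower/upper.
T_GS = -(D+L)⁻¹U: row 0 first, T[0,2] = -(0.3)/(12.6) = -0.0238; later rows by forward substitution.
  T[0,:] = [+0.0000 +0.2460 -0.0238 -0.3175 -0.1270]
  T[1,:] = [+0.0000 -0.0771 +0.0498 +0.3877 -0.0280]
  T[2,:] = [+0.0000 -0.0652 +0.0163 -0.0569 -0.0551]
  T[3,:] = [+0.0000 +0.0135 +0.0100 +0.0906 +0.1366]
  T[4,:] = [+0.0000 -0.1242 +0.0249 +0.1521 -0.0829]
moduli |λ_i(T)| = 0.2616, 0.1324, 0.1324, 0.0182, 0.0000.
ρ = 0.2616; 0.2616 < 1, so it converges for any x₀.

yes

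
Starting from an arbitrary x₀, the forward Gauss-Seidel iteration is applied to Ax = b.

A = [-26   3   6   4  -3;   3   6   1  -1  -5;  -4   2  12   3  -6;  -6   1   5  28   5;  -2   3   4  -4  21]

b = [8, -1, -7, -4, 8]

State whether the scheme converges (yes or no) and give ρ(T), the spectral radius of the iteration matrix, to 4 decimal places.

Write A = D+L+U with D = diag(-26, 6, 12, 28, 21).
GS T = -(D+L)⁻¹U: row 0 first, T[0,4] = -(-3)/(-26) = -0.1154; later rows by forward substitution.
  T[0,:] = [+0.0000  +0.1154  +0.2308  +0.1538  -0.1154]
  T[1,:] = [+0.0000  -0.0577  -0.2821  +0.0897  +0.8910]
  T[2,:] = [+0.0000  +0.0481  +0.1239  -0.2137  +0.3130]
  T[3,:] = [+0.0000  +0.0182  +0.0374  +0.0679  -0.2910]
  T[4,:] = [+0.0000  +0.0135  +0.0458  +0.0555  -0.2533]
moduli |λ_i(T)| = 0.2288, 0.0821, 0.0821, 0.0530, 0.0000.
ρ = 0.2288; 0.2288 < 1 ⇒ converges.

yes, ρ = 0.2288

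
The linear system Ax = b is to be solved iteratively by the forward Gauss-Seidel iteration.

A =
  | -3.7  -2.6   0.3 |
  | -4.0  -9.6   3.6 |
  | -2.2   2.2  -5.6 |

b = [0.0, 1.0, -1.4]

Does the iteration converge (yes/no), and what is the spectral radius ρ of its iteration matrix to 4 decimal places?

yes, ρ = 0.5750

Write A = D+L+U with D = diag(-3.7, -9.6, -5.6).
Gauss-Seidel: T = -(D+L)⁻¹U, row 0 first, T[0,2] = -(0.3)/(-3.7) = +0.0811; later rows by forward substitution.
  T[0,:] = [+0.0000 -0.7027 +0.0811]
  T[1,:] = [+0.0000 +0.2928 +0.3412]
  T[2,:] = [+0.0000 +0.3911 +0.1022]
|eigenvalues of T|: 0.5750, 0.1800, 0.0000.
ρ(T) = max|λ| = 0.5750; 0.5750 < 1 ⇒ converges.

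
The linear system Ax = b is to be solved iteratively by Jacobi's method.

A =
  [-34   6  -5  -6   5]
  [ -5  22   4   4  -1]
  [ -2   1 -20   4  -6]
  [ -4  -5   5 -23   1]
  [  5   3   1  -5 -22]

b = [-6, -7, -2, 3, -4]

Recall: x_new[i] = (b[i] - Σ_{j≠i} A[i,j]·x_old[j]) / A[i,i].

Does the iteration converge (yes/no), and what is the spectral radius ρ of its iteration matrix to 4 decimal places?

yes, ρ = 0.5910

Let D = diag(-34, 22, -20, -23, -22); L, U the strict triangles.
Jacobi: T = -D⁻¹(L+U), T[4,3] = -(-5)/(-22) = -0.2273; T[4,4] = 0.
  T[0,:] = [+0.0000  +0.1765  -0.1471  -0.1765  +0.1471]
  T[1,:] = [+0.2273  +0.0000  -0.1818  -0.1818  +0.0455]
  T[2,:] = [-0.1000  +0.0500  +0.0000  +0.2000  -0.3000]
  T[3,:] = [-0.1739  -0.2174  +0.2174  +0.0000  +0.0435]
  T[4,:] = [+0.2273  +0.1364  +0.0455  -0.2273  +0.0000]
|eigenvalues of T|: 0.5910, 0.2485, 0.2485, 0.2287, 0.1206.
ρ = 0.5910; 0.5910 < 1 ⇒ converges.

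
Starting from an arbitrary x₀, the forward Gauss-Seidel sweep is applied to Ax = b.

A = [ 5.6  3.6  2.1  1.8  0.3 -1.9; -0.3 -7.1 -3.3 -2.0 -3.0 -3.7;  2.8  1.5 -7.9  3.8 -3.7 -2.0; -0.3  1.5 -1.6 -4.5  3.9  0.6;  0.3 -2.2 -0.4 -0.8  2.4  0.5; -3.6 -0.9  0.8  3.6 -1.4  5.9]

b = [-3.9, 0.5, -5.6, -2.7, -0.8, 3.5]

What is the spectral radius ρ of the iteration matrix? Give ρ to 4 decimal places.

Split A = D + L + U, D = diag(5.6, -7.1, -7.9, -4.5, 2.4, 5.9).
GS T = -(D+L)⁻¹U: row 0 first, T[0,3] = -(1.8)/(5.6) = -0.3214; later rows by forward substitution.
  T[0,:] = [+0.0000 -0.6429 -0.3750 -0.3214 -0.0536 +0.3393]
  T[1,:] = [+0.0000 +0.0272 -0.4489 -0.2681 -0.4203 -0.5355]
  T[2,:] = [+0.0000 -0.2227 -0.2182 +0.3162 -0.5671 -0.2346]
  T[3,:] = [+0.0000 +0.1311 -0.0471 -0.1804 +0.9318 +0.0156]
  T[4,:] = [+0.0000 +0.1118 -0.4167 -0.2130 -0.1625 -0.7755]
  T[5,:] = [+0.0000 -0.4114 -0.3379 -0.2204 -0.6270 -0.0364]
|roots of det(T-λI)|: 1.2369, 0.6043, 0.3196, 0.3196, 0.2073, 0.0000.
ρ = 1.2369; 1.2369 > 1: divergent.

1.2369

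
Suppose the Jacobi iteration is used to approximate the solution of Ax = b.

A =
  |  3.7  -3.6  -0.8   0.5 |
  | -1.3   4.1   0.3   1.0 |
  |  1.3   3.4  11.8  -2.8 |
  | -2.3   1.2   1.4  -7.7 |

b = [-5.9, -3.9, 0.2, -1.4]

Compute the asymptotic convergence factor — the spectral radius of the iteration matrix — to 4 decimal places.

0.6449

Diagonal D = diag(3.7, 4.1, 11.8, -7.7); L, U strict lower/upper.
Jacobi T = -D⁻¹(L+U): T[3,1] = -(1.2)/(-7.7) = +0.1558; T[3,3] = 0.
  T[0,:] = [+0.0000, +0.9730, +0.2162, -0.1351]
  T[1,:] = [+0.3171, +0.0000, -0.0732, -0.2439]
  T[2,:] = [-0.1102, -0.2881, +0.0000, +0.2373]
  T[3,:] = [-0.2987, +0.1558, +0.1818, +0.0000]
|eigenvalues of T|: 0.6449, 0.4716, 0.2435, 0.0702.
ρ = 0.6449; 0.6449 < 1, so it converges for any x₀.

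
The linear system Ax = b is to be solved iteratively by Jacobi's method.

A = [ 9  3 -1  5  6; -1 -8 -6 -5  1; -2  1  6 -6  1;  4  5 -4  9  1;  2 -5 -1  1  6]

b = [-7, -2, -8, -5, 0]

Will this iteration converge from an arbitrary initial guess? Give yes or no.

no

A = D + L + U where D = diag(9, -8, 6, 9, 6).
Jacobi T = -D⁻¹(L+U): T[3,4] = -(1)/(9) = -0.1111; T[3,3] = 0.
  T[0,:] = [+0.0000  -0.3333  +0.1111  -0.5556  -0.6667]
  T[1,:] = [-0.1250  +0.0000  -0.7500  -0.6250  +0.1250]
  T[2,:] = [+0.3333  -0.1667  +0.0000  +1.0000  -0.1667]
  T[3,:] = [-0.4444  -0.5556  +0.4444  +0.0000  -0.1111]
  T[4,:] = [-0.3333  +0.8333  +0.1667  -0.1667  +0.0000]
|λ(T)| sorted: 1.2450, 1.0392, 0.6465, 0.5725, 0.5725.
spectral radius ρ = 1.2450; 1.2450 > 1, so it fails to converge.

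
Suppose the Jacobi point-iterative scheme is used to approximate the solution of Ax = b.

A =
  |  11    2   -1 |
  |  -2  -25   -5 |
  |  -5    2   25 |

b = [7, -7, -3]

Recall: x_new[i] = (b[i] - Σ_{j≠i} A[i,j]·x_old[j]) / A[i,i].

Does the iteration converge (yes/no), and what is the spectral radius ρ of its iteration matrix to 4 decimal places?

Split A = D + L + U, D = diag(11, -25, 25).
Jacobi T = -D⁻¹(L+U): T[0,2] = -(-1)/(11) = +0.0909; T[0,0] = 0.
  T[0,:] = [+0.0000  -0.1818  +0.0909]
  T[1,:] = [-0.0800  +0.0000  -0.2000]
  T[2,:] = [+0.2000  -0.0800  +0.0000]
|λ(T)| sorted: 0.2775, 0.1682, 0.1682.
ρ(T) = max|λ| = 0.2775; 0.2775 < 1: convergent.

yes, ρ = 0.2775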